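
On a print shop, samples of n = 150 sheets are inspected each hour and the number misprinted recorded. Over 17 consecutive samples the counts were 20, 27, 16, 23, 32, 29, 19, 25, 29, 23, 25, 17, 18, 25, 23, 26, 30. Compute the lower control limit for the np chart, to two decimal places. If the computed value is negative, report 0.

p̄ = Σdᵢ / (k·n) = 407 / (17 × 150) = 0.15961
LCL = np̄ − 3·√(np̄(1−p̄)) = 23.9412 − 3 × 4.4855 = 10.4846

10.48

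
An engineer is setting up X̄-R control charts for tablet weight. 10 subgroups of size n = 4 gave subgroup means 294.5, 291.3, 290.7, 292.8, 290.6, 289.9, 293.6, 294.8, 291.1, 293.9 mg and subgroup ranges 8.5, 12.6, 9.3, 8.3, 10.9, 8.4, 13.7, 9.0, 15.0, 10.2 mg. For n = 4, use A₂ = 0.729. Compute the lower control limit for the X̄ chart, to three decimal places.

X̄̄ = (294.5 + 291.3 + 290.7 + 292.8 + 290.6 + 289.9 + 293.6 + 294.8 + 291.1 + 293.9) / 10 = 2923.2000 / 10 = 292.3200
R̄ = (8.5 + 12.6 + 9.3 + 8.3 + 10.9 + 8.4 + 13.7 + 9.0 + 15.0 + 10.2) / 10 = 105.9000 / 10 = 10.5900
LCL = X̄̄ − A₂·R̄ = 292.3200 − 0.729 × 10.5900 = 284.5999

284.600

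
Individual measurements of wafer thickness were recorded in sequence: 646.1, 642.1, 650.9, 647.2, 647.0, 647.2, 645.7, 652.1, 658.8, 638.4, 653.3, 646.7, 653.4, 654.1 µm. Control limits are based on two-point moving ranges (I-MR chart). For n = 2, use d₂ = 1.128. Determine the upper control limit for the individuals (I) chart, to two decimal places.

665.32

X̄ = (646.1 + 642.1 + 650.9 + 647.2 + 647.0 + 647.2 + 645.7 + 652.1 + 658.8 + 638.4 + 653.3 + 646.7 + 653.4 + 654.1) / 14 = 648.7857
Moving ranges: 4.0, 8.8, 3.7, 0.2, 0.2, 1.5, 6.4, 6.7, 20.4, 14.9, 6.6, 6.7, 0.7; M̄R̄ = 80.8000 / 13 = 6.2154
UCL = X̄ + 3·M̄R̄/d₂ = 648.7857 + 3 × 6.2154 / 1.128 = 665.3160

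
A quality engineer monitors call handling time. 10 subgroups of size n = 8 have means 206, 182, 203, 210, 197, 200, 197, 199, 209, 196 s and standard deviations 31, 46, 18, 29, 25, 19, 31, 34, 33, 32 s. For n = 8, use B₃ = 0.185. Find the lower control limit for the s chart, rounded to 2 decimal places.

s̄ = (31 + 46 + 18 + 29 + 25 + 19 + 31 + 34 + 33 + 32) / 10 = 29.8000
LCL_s = B₃·s̄ = 0.185 × 29.8000 = 5.5130

5.51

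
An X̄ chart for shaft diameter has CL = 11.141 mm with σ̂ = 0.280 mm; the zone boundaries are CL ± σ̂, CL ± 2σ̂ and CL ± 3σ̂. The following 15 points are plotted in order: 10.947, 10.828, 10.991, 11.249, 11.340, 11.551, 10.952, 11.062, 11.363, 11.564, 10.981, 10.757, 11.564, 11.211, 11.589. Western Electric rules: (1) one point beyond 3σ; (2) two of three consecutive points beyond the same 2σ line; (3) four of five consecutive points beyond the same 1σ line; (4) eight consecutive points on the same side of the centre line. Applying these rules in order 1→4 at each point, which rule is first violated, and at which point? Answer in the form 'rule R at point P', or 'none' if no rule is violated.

Zone of each point (C = within 1σ̂, B = 1σ̂–2σ̂, A = 2σ̂–3σ̂, * = beyond 3σ̂; sign = side of CL): 1:-C, 2:-B, 3:-C, 4:+C, 5:+C, 6:+B, 7:-C, 8:-C, 9:+C, 10:+B, 11:-C, 12:-B, 13:+B, 14:+C, 15:+B
No rule fires across all 15 points.

none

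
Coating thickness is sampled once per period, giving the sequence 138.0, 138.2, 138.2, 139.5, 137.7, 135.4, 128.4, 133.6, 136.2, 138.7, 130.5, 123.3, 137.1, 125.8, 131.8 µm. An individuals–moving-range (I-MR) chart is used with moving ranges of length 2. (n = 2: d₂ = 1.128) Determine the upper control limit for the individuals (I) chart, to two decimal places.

147.34

X̄ = (138.0 + 138.2 + 138.2 + 139.5 + 137.7 + 135.4 + 128.4 + 133.6 + 136.2 + 138.7 + 130.5 + 123.3 + 137.1 + 125.8 + 131.8) / 15 = 134.1600
Moving ranges: 0.2, 0.0, 1.3, 1.8, 2.3, 7.0, 5.2, 2.6, 2.5, 8.2, 7.2, 13.8, 11.3, 6.0; M̄R̄ = 69.4000 / 14 = 4.9571
UCL = X̄ + 3·M̄R̄/d₂ = 134.1600 + 3 × 4.9571 / 1.128 = 147.3439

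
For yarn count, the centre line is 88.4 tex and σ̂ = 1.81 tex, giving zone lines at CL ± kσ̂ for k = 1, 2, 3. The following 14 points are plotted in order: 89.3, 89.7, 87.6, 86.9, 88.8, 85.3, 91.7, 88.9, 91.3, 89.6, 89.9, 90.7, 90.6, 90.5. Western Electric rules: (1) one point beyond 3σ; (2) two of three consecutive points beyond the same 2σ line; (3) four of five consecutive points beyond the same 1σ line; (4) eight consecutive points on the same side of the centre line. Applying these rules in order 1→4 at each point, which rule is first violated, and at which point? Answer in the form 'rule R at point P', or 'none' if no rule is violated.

Zone of each point (C = within 1σ̂, B = 1σ̂–2σ̂, A = 2σ̂–3σ̂, * = beyond 3σ̂; sign = side of CL): 1:+C, 2:+C, 3:-C, 4:-C, 5:+C, 6:-B, 7:+B, 8:+C, 9:+B, 10:+C, 11:+C, 12:+B, 13:+B, 14:+B
Rule 4 (eight consecutive points on the same side of the centre line) is satisfied at point 14.

rule 4 at point 14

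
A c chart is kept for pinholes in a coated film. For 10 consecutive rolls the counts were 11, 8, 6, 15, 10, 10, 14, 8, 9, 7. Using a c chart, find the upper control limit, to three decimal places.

19.191

c̄ = (11 + 8 + 6 + 15 + 10 + 10 + 14 + 8 + 9 + 7) / 10 = 98 / 10 = 9.8000
UCL = c̄ + 3√c̄ = 9.8000 + 3 × √9.8000 = 9.8000 + 3 × 3.1305 = 19.1915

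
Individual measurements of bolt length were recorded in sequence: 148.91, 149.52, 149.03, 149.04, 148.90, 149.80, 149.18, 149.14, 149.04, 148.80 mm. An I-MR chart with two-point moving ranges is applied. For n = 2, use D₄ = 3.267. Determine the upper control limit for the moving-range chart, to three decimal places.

1.143

Moving ranges: 0.61, 0.49, 0.01, 0.14, 0.90, 0.62, 0.04, 0.10, 0.24; M̄R̄ = 3.1500 / 9 = 0.3500
UCL_MR = D₄·M̄R̄ = 3.267 × 0.3500 = 1.1434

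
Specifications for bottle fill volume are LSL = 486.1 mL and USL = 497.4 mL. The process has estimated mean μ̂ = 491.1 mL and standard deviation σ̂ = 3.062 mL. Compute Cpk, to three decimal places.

Cpu = (USL − μ̂) / (3σ̂) = (497.4 − 491.1) / (3 × 3.062) = 0.6858; Cpl = (μ̂ − LSL) / (3σ̂) = (491.1 − 486.1) / (3 × 3.062) = 0.5443; Cpk = min(Cpu, Cpl) = 0.5443

0.544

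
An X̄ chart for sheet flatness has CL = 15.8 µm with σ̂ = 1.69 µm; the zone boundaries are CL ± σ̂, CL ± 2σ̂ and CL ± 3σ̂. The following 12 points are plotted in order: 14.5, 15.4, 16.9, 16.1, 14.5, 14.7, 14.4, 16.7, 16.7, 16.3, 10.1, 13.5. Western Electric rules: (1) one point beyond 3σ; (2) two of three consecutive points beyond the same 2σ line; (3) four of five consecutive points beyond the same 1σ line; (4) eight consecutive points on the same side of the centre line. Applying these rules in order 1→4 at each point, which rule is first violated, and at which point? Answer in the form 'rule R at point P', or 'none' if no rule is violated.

rule 1 at point 11

Zone of each point (C = within 1σ̂, B = 1σ̂–2σ̂, A = 2σ̂–3σ̂, * = beyond 3σ̂; sign = side of CL): 1:-C, 2:-C, 3:+C, 4:+C, 5:-C, 6:-C, 7:-C, 8:+C, 9:+C, 10:+C, 11:-*, 12:-B
Rule 1 (one point beyond the 3σ limits) is satisfied at point 11.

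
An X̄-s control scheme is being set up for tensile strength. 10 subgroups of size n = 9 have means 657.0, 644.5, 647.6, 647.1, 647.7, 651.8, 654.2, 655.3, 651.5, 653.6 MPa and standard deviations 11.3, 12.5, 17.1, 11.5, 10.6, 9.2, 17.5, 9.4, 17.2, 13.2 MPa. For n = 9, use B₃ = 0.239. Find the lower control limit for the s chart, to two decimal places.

3.10

s̄ = (11.3 + 12.5 + 17.1 + 11.5 + 10.6 + 9.2 + 17.5 + 9.4 + 17.2 + 13.2) / 10 = 12.9500
LCL_s = B₃·s̄ = 0.239 × 12.9500 = 3.0950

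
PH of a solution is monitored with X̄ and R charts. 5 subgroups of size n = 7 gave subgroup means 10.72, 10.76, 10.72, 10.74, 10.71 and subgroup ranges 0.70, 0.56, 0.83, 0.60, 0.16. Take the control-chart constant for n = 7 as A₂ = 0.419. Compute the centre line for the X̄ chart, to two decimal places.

10.73

X̄̄ = (10.72 + 10.76 + 10.72 + 10.74 + 10.71) / 5 = 53.6500 / 5 = 10.7300
CL = X̄̄ = 10.7300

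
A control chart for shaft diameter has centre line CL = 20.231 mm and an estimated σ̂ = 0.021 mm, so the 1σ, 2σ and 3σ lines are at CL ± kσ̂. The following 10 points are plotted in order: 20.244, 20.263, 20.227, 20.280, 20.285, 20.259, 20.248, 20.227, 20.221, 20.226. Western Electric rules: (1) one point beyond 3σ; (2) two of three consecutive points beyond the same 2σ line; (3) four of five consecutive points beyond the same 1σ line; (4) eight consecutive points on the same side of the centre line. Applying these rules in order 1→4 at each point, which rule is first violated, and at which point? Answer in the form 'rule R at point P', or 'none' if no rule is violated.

rule 2 at point 5

Zone of each point (C = within 1σ̂, B = 1σ̂–2σ̂, A = 2σ̂–3σ̂, * = beyond 3σ̂; sign = side of CL): 1:+C, 2:+B, 3:-C, 4:+A, 5:+A, 6:+B, 7:+C, 8:-C, 9:-C, 10:-C
Rule 2 (two of three consecutive points beyond the same 2σ limit) is satisfied at point 5.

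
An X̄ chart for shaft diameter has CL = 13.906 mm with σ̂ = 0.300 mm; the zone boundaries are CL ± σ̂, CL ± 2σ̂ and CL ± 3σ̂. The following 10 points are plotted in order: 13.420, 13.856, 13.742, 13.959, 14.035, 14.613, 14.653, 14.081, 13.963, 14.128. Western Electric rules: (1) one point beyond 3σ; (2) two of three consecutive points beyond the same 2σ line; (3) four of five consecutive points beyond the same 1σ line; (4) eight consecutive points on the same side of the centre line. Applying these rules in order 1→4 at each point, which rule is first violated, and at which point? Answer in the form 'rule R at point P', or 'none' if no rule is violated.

rule 2 at point 7

Zone of each point (C = within 1σ̂, B = 1σ̂–2σ̂, A = 2σ̂–3σ̂, * = beyond 3σ̂; sign = side of CL): 1:-B, 2:-C, 3:-C, 4:+C, 5:+C, 6:+A, 7:+A, 8:+C, 9:+C, 10:+C
Rule 2 (two of three consecutive points beyond the same 2σ limit) is satisfied at point 7.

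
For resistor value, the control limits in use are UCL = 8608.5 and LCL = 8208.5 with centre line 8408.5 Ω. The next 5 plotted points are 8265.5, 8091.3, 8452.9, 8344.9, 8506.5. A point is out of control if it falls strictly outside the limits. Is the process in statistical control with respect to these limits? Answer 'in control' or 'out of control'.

Compare each point to [8208.5, 8608.5]: sample 2 = 8091.3 < LCL.

out of control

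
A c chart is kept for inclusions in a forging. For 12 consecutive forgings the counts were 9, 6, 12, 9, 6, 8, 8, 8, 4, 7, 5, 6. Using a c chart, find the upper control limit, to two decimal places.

c̄ = (9 + 6 + 12 + 9 + 6 + 8 + 8 + 8 + 4 + 7 + 5 + 6) / 12 = 88 / 12 = 7.3333
UCL = c̄ + 3√c̄ = 7.3333 + 3 × √7.3333 = 7.3333 + 3 × 2.7080 = 15.4574

15.46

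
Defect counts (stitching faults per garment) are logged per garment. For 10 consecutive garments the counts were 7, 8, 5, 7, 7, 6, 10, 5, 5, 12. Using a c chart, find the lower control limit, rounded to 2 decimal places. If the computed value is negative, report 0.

0.00

c̄ = (7 + 8 + 5 + 7 + 7 + 6 + 10 + 5 + 5 + 12) / 10 = 72 / 10 = 7.2000
LCL = c̄ − 3√c̄ = 7.2000 − 3 × 2.6833 = -0.8498 → 0 (cannot be negative)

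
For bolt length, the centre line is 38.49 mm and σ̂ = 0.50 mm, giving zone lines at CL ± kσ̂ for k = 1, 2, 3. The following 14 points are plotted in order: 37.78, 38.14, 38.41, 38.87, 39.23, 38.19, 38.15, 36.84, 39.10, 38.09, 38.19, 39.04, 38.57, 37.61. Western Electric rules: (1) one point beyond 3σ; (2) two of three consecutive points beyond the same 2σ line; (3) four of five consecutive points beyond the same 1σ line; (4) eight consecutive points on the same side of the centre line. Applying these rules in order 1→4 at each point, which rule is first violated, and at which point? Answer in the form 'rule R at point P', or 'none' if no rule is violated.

Zone of each point (C = within 1σ̂, B = 1σ̂–2σ̂, A = 2σ̂–3σ̂, * = beyond 3σ̂; sign = side of CL): 1:-B, 2:-C, 3:-C, 4:+C, 5:+B, 6:-C, 7:-C, 8:-*, 9:+B, 10:-C, 11:-C, 12:+B, 13:+C, 14:-B
Rule 1 (one point beyond the 3σ limits) is satisfied at point 8.

rule 1 at point 8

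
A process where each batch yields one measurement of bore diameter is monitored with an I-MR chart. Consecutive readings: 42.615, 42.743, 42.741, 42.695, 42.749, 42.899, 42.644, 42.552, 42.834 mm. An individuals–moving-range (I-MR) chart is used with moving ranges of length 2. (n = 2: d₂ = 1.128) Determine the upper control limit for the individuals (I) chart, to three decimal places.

43.055

X̄ = (42.615 + 42.743 + 42.741 + 42.695 + 42.749 + 42.899 + 42.644 + 42.552 + 42.834) / 9 = 42.7191
Moving ranges: 0.128, 0.002, 0.046, 0.054, 0.150, 0.255, 0.092, 0.282; M̄R̄ = 1.0090 / 8 = 0.1261
UCL = X̄ + 3·M̄R̄/d₂ = 42.7191 + 3 × 0.1261 / 1.128 = 43.0545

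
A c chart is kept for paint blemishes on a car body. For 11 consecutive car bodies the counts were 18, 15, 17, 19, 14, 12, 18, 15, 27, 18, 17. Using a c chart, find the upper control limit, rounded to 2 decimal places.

29.74

c̄ = (18 + 15 + 17 + 19 + 14 + 12 + 18 + 15 + 27 + 18 + 17) / 11 = 190 / 11 = 17.2727
UCL = c̄ + 3√c̄ = 17.2727 + 3 × √17.2727 = 17.2727 + 3 × 4.1560 = 29.7409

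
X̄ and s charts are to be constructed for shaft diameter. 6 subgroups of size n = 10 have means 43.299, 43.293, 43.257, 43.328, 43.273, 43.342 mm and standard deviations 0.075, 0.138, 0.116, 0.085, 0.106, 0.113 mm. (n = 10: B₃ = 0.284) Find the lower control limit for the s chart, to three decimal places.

0.030

s̄ = (0.075 + 0.138 + 0.116 + 0.085 + 0.106 + 0.113) / 6 = 0.1055
LCL_s = B₃·s̄ = 0.284 × 0.1055 = 0.0300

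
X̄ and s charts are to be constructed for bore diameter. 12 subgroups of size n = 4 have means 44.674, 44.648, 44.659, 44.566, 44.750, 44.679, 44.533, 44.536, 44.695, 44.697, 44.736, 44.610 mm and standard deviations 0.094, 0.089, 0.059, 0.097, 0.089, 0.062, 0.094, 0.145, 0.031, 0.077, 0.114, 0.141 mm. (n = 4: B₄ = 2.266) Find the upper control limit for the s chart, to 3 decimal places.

0.206

s̄ = (0.094 + 0.089 + 0.059 + 0.097 + 0.089 + 0.062 + 0.094 + 0.145 + 0.031 + 0.077 + 0.114 + 0.141) / 12 = 0.0910
UCL_s = B₄·s̄ = 2.266 × 0.0910 = 0.2062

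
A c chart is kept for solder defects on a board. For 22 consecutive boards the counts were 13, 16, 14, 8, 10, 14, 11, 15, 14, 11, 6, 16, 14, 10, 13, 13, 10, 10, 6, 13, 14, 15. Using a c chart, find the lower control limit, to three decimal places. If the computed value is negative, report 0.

1.659

c̄ = (13 + 16 + 14 + 8 + 10 + 14 + 11 + 15 + 14 + 11 + 6 + 16 + 14 + 10 + 13 + 13 + 10 + 10 + 6 + 13 + 14 + 15) / 22 = 266 / 22 = 12.0909
LCL = c̄ − 3√c̄ = 12.0909 − 3 × 3.4772 = 1.6593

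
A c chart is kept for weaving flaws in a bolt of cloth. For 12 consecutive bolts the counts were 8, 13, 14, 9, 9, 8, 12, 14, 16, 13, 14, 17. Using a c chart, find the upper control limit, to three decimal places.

22.750

c̄ = (8 + 13 + 14 + 9 + 9 + 8 + 12 + 14 + 16 + 13 + 14 + 17) / 12 = 147 / 12 = 12.2500
UCL = c̄ + 3√c̄ = 12.2500 + 3 × √12.2500 = 12.2500 + 3 × 3.5000 = 22.7500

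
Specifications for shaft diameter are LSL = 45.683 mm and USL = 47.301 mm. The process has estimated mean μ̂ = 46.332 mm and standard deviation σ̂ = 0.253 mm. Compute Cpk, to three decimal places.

Cpu = (USL − μ̂) / (3σ̂) = (47.301 − 46.332) / (3 × 0.253) = 1.2767; Cpl = (μ̂ − LSL) / (3σ̂) = (46.332 − 45.683) / (3 × 0.253) = 0.8551; Cpk = min(Cpu, Cpl) = 0.8551

0.855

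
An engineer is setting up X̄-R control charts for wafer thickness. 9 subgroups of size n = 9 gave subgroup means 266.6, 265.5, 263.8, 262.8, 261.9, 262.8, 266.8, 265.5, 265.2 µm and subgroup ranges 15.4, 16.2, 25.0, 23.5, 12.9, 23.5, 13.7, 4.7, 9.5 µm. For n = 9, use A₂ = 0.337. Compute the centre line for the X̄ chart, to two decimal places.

X̄̄ = (266.6 + 265.5 + 263.8 + 262.8 + 261.9 + 262.8 + 266.8 + 265.5 + 265.2) / 9 = 2380.9000 / 9 = 264.5444
CL = X̄̄ = 264.5444

264.54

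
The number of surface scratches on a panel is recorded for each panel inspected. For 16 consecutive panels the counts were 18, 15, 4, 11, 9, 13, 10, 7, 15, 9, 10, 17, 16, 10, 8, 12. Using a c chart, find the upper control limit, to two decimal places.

c̄ = (18 + 15 + 4 + 11 + 9 + 13 + 10 + 7 + 15 + 9 + 10 + 17 + 16 + 10 + 8 + 12) / 16 = 184 / 16 = 11.5000
UCL = c̄ + 3√c̄ = 11.5000 + 3 × √11.5000 = 11.5000 + 3 × 3.3912 = 21.6735

21.67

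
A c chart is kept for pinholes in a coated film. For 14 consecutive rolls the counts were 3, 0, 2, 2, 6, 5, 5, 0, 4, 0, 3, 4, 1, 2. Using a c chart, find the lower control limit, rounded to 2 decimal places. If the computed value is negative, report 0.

c̄ = (3 + 0 + 2 + 2 + 6 + 5 + 5 + 0 + 4 + 0 + 3 + 4 + 1 + 2) / 14 = 37 / 14 = 2.6429
LCL = c̄ − 3√c̄ = 2.6429 − 3 × 1.6257 = -2.2342 → 0 (cannot be negative)

0.00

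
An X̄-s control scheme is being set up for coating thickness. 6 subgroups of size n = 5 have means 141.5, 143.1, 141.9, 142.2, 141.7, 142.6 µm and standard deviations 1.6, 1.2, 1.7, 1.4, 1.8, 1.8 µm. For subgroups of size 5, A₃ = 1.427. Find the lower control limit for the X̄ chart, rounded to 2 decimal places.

X̄̄ = (141.5 + 143.1 + 141.9 + 142.2 + 141.7 + 142.6) / 6 = 142.1667
s̄ = (1.6 + 1.2 + 1.7 + 1.4 + 1.8 + 1.8) / 6 = 1.5833
LCL = X̄̄ − A₃·s̄ = 142.1667 − 1.427 × 1.5833 = 139.9072

139.91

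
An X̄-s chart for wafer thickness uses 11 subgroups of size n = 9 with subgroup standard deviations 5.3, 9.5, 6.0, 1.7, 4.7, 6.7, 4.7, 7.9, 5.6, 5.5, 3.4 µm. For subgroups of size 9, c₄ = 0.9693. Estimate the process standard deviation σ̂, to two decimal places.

s̄ = (5.3 + 9.5 + 6.0 + 1.7 + 4.7 + 6.7 + 4.7 + 7.9 + 5.6 + 5.5 + 3.4) / 11 = 5.5455
σ̂ = s̄ / c₄ = 5.5455 / 0.9693 = 5.7211

5.72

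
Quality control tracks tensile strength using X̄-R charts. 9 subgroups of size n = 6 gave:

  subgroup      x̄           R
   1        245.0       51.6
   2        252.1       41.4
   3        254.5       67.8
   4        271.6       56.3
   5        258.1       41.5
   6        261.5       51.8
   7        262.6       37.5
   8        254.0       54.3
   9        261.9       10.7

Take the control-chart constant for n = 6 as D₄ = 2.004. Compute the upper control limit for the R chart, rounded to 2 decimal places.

R̄ = (51.6 + 41.4 + 67.8 + 56.3 + 41.5 + 51.8 + 37.5 + 54.3 + 10.7) / 9 = 412.9000 / 9 = 45.8778
UCL_R = D₄·R̄ = 2.004 × 45.8778 = 91.9391

91.94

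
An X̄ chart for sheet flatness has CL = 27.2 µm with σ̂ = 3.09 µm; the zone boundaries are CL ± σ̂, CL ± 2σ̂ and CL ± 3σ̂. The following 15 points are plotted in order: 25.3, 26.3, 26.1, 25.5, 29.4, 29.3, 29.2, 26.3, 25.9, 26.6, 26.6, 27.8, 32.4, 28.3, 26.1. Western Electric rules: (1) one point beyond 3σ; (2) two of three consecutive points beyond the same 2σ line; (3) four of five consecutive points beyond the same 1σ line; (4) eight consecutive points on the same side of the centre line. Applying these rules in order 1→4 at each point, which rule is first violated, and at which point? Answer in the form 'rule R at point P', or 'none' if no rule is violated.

none

Zone of each point (C = within 1σ̂, B = 1σ̂–2σ̂, A = 2σ̂–3σ̂, * = beyond 3σ̂; sign = side of CL): 1:-C, 2:-C, 3:-C, 4:-C, 5:+C, 6:+C, 7:+C, 8:-C, 9:-C, 10:-C, 11:-C, 12:+C, 13:+B, 14:+C, 15:-C
No rule fires across all 15 points.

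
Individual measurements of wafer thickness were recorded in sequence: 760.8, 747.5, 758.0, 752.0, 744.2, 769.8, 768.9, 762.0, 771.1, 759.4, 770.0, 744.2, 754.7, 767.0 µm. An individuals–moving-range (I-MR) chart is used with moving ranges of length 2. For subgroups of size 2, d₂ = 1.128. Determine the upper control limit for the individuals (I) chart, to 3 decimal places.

790.149

X̄ = (760.8 + 747.5 + 758.0 + 752.0 + 744.2 + 769.8 + 768.9 + 762.0 + 771.1 + 759.4 + 770.0 + 744.2 + 754.7 + 767.0) / 14 = 759.2571
Moving ranges: 13.3, 10.5, 6.0, 7.8, 25.6, 0.9, 6.9, 9.1, 11.7, 10.6, 25.8, 10.5, 12.3; M̄R̄ = 151.0000 / 13 = 11.6154
UCL = X̄ + 3·M̄R̄/d₂ = 759.2571 + 3 × 11.6154 / 1.128 = 790.1491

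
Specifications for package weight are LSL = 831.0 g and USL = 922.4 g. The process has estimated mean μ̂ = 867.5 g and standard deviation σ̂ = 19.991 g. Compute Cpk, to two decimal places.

0.61

Cpu = (USL − μ̂) / (3σ̂) = (922.4 − 867.5) / (3 × 19.991) = 0.9154; Cpl = (μ̂ − LSL) / (3σ̂) = (867.5 − 831.0) / (3 × 19.991) = 0.6086; Cpk = min(Cpu, Cpl) = 0.6086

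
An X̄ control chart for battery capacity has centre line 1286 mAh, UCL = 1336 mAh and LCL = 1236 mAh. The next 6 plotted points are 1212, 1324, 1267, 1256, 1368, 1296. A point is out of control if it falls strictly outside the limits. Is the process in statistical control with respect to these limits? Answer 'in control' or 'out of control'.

Compare each point to [1236, 1336]: sample 1 = 1212 < LCL; sample 5 = 1368 > UCL.

out of control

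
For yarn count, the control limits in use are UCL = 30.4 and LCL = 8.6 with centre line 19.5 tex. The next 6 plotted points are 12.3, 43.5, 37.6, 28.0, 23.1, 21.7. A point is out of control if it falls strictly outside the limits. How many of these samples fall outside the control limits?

2

Compare each point to [8.6, 30.4]: sample 2 = 43.5 > UCL; sample 3 = 37.6 > UCL.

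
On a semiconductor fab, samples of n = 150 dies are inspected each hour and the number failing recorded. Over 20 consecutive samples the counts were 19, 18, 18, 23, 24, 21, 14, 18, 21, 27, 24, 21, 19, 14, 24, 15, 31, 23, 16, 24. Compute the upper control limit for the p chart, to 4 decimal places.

p̄ = Σdᵢ / (k·n) = 414 / (20 × 150) = 0.13800
UCL = p̄ + 3·√(p̄(1−p̄)/n) = 0.13800 + 3 × √(0.13800×0.86200/150) = 0.13800 + 3 × 0.02816 = 0.22248

0.2225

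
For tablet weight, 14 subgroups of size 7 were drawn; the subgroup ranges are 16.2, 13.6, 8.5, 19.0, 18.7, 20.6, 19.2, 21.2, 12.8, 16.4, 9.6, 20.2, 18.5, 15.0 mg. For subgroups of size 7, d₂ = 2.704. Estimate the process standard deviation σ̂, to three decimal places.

R̄ = (16.2 + 13.6 + 8.5 + 19.0 + 18.7 + 20.6 + 19.2 + 21.2 + 12.8 + 16.4 + 9.6 + 20.2 + 18.5 + 15.0) / 14 = 16.3929
σ̂ = R̄ / d₂ = 16.3929 / 2.704 = 6.0624

6.062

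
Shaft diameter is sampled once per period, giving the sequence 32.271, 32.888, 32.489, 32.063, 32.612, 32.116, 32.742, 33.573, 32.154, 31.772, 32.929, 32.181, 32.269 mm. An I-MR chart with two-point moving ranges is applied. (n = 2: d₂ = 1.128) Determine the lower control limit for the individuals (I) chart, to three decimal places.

X̄ = (32.271 + 32.888 + 32.489 + 32.063 + 32.612 + 32.116 + 32.742 + 33.573 + 32.154 + 31.772 + 32.929 + 32.181 + 32.269) / 13 = 32.4661
Moving ranges: 0.617, 0.399, 0.426, 0.549, 0.496, 0.626, 0.831, 1.419, 0.382, 1.157, 0.748, 0.088; M̄R̄ = 7.7380 / 12 = 0.6448
LCL = X̄ − 3·M̄R̄/d₂ = 32.4661 − 3 × 0.6448 / 1.128 = 30.7511

30.751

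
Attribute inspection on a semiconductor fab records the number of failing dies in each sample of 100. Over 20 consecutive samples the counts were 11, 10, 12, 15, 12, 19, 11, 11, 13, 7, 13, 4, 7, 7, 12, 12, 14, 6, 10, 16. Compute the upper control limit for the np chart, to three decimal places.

p̄ = Σdᵢ / (k·n) = 222 / (20 × 100) = 0.11100
UCL = np̄ + 3·√(np̄(1−p̄)) = 11.1000 + 3 × √(11.1000×0.88900) = 11.1000 + 3 × 3.1413 = 20.5240

20.524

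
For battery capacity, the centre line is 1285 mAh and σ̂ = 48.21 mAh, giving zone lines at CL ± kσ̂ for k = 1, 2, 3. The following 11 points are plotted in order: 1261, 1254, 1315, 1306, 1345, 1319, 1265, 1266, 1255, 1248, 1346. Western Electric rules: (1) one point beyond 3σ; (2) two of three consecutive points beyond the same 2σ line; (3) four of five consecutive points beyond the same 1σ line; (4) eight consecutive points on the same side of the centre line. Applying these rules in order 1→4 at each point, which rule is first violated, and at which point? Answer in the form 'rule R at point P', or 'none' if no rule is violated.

none

Zone of each point (C = within 1σ̂, B = 1σ̂–2σ̂, A = 2σ̂–3σ̂, * = beyond 3σ̂; sign = side of CL): 1:-C, 2:-C, 3:+C, 4:+C, 5:+B, 6:+C, 7:-C, 8:-C, 9:-C, 10:-C, 11:+B
No rule fires across all 11 points.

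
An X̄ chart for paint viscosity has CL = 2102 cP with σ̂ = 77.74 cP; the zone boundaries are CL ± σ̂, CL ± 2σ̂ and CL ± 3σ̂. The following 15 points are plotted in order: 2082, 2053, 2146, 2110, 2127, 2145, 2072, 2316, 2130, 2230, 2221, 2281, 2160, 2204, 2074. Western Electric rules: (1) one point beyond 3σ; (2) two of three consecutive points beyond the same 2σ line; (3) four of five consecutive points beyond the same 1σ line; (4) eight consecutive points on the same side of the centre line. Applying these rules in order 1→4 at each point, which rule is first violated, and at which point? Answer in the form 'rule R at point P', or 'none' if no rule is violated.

Zone of each point (C = within 1σ̂, B = 1σ̂–2σ̂, A = 2σ̂–3σ̂, * = beyond 3σ̂; sign = side of CL): 1:-C, 2:-C, 3:+C, 4:+C, 5:+C, 6:+C, 7:-C, 8:+A, 9:+C, 10:+B, 11:+B, 12:+A, 13:+C, 14:+B, 15:-C
Rule 3 (four of five consecutive points beyond the same 1σ limit) is satisfied at point 12.

rule 3 at point 12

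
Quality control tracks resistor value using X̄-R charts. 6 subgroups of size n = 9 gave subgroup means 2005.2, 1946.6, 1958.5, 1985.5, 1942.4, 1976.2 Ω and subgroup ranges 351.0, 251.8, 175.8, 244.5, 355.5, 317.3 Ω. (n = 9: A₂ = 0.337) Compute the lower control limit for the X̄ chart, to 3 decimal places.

X̄̄ = (2005.2 + 1946.6 + 1958.5 + 1985.5 + 1942.4 + 1976.2) / 6 = 11814.4000 / 6 = 1969.0667
R̄ = (351.0 + 251.8 + 175.8 + 244.5 + 355.5 + 317.3) / 6 = 1695.9000 / 6 = 282.6500
LCL = X̄̄ − A₂·R̄ = 1969.0667 − 0.337 × 282.6500 = 1873.8136

1873.814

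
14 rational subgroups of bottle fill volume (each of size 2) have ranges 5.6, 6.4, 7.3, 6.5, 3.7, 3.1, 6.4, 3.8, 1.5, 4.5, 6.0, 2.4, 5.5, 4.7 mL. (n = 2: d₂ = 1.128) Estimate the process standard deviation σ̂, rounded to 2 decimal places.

4.27

R̄ = (5.6 + 6.4 + 7.3 + 6.5 + 3.7 + 3.1 + 6.4 + 3.8 + 1.5 + 4.5 + 6.0 + 2.4 + 5.5 + 4.7) / 14 = 4.8143
σ̂ = R̄ / d₂ = 4.8143 / 1.128 = 4.2680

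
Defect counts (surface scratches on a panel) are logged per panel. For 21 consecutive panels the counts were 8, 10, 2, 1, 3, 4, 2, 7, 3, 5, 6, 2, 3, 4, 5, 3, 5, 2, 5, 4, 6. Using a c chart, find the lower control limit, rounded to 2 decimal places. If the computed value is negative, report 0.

c̄ = (8 + 10 + 2 + 1 + 3 + 4 + 2 + 7 + 3 + 5 + 6 + 2 + 3 + 4 + 5 + 3 + 5 + 2 + 5 + 4 + 6) / 21 = 90 / 21 = 4.2857
LCL = c̄ − 3√c̄ = 4.2857 − 3 × 2.0702 = -1.9249 → 0 (cannot be negative)

0.00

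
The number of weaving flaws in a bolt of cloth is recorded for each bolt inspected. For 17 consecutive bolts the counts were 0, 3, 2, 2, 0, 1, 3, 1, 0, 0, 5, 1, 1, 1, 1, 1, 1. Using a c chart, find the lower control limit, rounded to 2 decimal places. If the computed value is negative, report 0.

0.00

c̄ = (0 + 3 + 2 + 2 + 0 + 1 + 3 + 1 + 0 + 0 + 5 + 1 + 1 + 1 + 1 + 1 + 1) / 17 = 23 / 17 = 1.3529
LCL = c̄ − 3√c̄ = 1.3529 − 3 × 1.1632 = -2.1365 → 0 (cannot be negative)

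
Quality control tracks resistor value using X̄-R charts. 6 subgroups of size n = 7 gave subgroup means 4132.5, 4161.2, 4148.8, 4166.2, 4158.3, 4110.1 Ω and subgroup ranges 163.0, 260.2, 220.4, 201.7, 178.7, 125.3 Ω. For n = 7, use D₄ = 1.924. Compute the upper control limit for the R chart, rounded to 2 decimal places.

368.54

R̄ = (163.0 + 260.2 + 220.4 + 201.7 + 178.7 + 125.3) / 6 = 1149.3000 / 6 = 191.5500
UCL_R = D₄·R̄ = 1.924 × 191.5500 = 368.5422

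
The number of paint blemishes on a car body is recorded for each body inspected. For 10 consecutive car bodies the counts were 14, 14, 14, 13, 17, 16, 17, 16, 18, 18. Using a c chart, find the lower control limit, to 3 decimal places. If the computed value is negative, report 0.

3.813

c̄ = (14 + 14 + 14 + 13 + 17 + 16 + 17 + 16 + 18 + 18) / 10 = 157 / 10 = 15.7000
LCL = c̄ − 3√c̄ = 15.7000 − 3 × 3.9623 = 3.8130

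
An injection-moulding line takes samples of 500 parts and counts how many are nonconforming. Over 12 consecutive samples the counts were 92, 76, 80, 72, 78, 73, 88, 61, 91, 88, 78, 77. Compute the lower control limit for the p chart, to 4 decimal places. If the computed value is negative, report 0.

p̄ = Σdᵢ / (k·n) = 954 / (12 × 500) = 0.15900
LCL = p̄ − 3·√(p̄(1−p̄)/n) = 0.15900 − 3 × 0.01635 = 0.10994

0.1099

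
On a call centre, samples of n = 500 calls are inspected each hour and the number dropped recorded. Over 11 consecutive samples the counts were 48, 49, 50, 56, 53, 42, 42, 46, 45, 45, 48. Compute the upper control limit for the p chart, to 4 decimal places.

0.1347

p̄ = Σdᵢ / (k·n) = 524 / (11 × 500) = 0.09527
UCL = p̄ + 3·√(p̄(1−p̄)/n) = 0.09527 + 3 × √(0.09527×0.90473/500) = 0.09527 + 3 × 0.01313 = 0.13466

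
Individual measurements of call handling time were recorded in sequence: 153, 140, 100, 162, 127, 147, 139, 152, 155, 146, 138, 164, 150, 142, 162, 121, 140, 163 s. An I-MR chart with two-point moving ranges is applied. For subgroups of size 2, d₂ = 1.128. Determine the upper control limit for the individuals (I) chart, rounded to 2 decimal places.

X̄ = (153 + 140 + 100 + 162 + 127 + 147 + 139 + 152 + 155 + 146 + 138 + 164 + 150 + 142 + 162 + 121 + 140 + 163) / 18 = 144.5000
Moving ranges: 13, 40, 62, 35, 20, 8, 13, 3, 9, 8, 26, 14, 8, 20, 41, 19, 23; M̄R̄ = 362.0000 / 17 = 21.2941
UCL = X̄ + 3·M̄R̄/d₂ = 144.5000 + 3 × 21.2941 / 1.128 = 201.1333

201.13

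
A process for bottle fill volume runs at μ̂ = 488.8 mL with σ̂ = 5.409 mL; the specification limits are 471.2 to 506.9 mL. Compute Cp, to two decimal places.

1.10

Cp = (USL − LSL) / (6σ̂) = (506.9 − 471.2) / (6 × 5.409) = 35.7000 / 32.4540 = 1.1000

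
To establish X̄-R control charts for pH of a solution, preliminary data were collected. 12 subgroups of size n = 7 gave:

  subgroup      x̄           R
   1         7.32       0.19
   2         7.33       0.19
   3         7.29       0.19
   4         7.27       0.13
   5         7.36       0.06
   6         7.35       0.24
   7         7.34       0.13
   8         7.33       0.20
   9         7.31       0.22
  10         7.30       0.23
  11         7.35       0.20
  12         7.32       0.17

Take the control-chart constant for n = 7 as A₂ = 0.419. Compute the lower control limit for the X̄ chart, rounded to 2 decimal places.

7.25

X̄̄ = (7.32 + 7.33 + 7.29 + 7.27 + 7.36 + 7.35 + 7.34 + 7.33 + 7.31 + 7.30 + 7.35 + 7.32) / 12 = 87.8700 / 12 = 7.3225
R̄ = (0.19 + 0.19 + 0.19 + 0.13 + 0.06 + 0.24 + 0.13 + 0.20 + 0.22 + 0.23 + 0.20 + 0.17) / 12 = 2.1500 / 12 = 0.1792
LCL = X̄̄ − A₂·R̄ = 7.3225 − 0.419 × 0.1792 = 7.2474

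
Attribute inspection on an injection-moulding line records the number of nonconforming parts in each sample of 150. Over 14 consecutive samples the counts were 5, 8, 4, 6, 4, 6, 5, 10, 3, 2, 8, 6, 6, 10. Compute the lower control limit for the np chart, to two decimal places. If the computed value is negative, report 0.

0.00

p̄ = Σdᵢ / (k·n) = 83 / (14 × 150) = 0.03952
LCL = np̄ − 3·√(np̄(1−p̄)) = 5.9286 − 3 × 2.3863 = -1.2302 → 0 (negative, so LCL = 0)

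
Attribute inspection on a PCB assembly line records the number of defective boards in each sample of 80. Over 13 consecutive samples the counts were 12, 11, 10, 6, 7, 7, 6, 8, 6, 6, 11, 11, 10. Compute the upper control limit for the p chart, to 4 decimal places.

p̄ = Σdᵢ / (k·n) = 111 / (13 × 80) = 0.10673
UCL = p̄ + 3·√(p̄(1−p̄)/n) = 0.10673 + 3 × √(0.10673×0.89327/80) = 0.10673 + 3 × 0.03452 = 0.21030

0.2103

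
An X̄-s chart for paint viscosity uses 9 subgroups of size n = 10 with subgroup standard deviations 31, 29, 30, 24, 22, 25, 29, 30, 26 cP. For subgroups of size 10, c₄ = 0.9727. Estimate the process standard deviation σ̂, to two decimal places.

s̄ = (31 + 29 + 30 + 24 + 22 + 25 + 29 + 30 + 26) / 9 = 27.3333
σ̂ = s̄ / c₄ = 27.3333 / 0.9727 = 28.1005

28.10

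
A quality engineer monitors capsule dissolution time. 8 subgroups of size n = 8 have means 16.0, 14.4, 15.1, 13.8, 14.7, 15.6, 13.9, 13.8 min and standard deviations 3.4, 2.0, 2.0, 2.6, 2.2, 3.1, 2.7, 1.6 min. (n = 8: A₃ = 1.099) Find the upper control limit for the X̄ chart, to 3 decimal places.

17.355

X̄̄ = (16.0 + 14.4 + 15.1 + 13.8 + 14.7 + 15.6 + 13.9 + 13.8) / 8 = 14.6625
s̄ = (3.4 + 2.0 + 2.0 + 2.6 + 2.2 + 3.1 + 2.7 + 1.6) / 8 = 2.4500
UCL = X̄̄ + A₃·s̄ = 14.6625 + 1.099 × 2.4500 = 17.3550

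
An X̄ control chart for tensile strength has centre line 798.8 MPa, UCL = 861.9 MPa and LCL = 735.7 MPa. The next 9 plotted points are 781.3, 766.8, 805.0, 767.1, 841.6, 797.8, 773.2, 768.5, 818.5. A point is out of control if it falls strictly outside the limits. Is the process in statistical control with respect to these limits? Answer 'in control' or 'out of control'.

All 9 points lie within [735.7, 861.9].

in control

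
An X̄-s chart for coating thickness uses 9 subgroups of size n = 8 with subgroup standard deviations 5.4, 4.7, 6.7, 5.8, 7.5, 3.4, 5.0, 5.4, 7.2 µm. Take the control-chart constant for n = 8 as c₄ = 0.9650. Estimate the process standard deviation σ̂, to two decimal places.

5.88

s̄ = (5.4 + 4.7 + 6.7 + 5.8 + 7.5 + 3.4 + 5.0 + 5.4 + 7.2) / 9 = 5.6778
σ̂ = s̄ / c₄ = 5.6778 / 0.9650 = 5.8837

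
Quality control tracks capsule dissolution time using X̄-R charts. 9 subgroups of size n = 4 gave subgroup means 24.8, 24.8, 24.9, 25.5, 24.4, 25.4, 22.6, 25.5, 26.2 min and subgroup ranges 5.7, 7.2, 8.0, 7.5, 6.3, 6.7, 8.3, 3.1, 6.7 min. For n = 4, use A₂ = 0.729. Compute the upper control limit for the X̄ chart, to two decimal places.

29.72

X̄̄ = (24.8 + 24.8 + 24.9 + 25.5 + 24.4 + 25.4 + 22.6 + 25.5 + 26.2) / 9 = 224.1000 / 9 = 24.9000
R̄ = (5.7 + 7.2 + 8.0 + 7.5 + 6.3 + 6.7 + 8.3 + 3.1 + 6.7) / 9 = 59.5000 / 9 = 6.6111
UCL = X̄̄ + A₂·R̄ = 24.9000 + 0.729 × 6.6111 = 29.7195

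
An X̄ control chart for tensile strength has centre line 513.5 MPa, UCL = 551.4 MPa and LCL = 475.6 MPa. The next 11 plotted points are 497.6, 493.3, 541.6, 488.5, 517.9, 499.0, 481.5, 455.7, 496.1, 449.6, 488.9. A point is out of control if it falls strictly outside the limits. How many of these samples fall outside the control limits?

Compare each point to [475.6, 551.4]: sample 8 = 455.7 < LCL; sample 10 = 449.6 < LCL.

2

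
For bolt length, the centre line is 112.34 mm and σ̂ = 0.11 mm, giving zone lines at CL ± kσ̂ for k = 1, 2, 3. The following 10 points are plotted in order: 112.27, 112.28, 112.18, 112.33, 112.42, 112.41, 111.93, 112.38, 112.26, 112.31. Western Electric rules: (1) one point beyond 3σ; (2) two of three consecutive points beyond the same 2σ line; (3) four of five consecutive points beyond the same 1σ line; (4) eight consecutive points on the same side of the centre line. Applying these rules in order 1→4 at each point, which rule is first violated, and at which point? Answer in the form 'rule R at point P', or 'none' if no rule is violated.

rule 1 at point 7

Zone of each point (C = within 1σ̂, B = 1σ̂–2σ̂, A = 2σ̂–3σ̂, * = beyond 3σ̂; sign = side of CL): 1:-C, 2:-C, 3:-B, 4:-C, 5:+C, 6:+C, 7:-*, 8:+C, 9:-C, 10:-C
Rule 1 (one point beyond the 3σ limits) is satisfied at point 7.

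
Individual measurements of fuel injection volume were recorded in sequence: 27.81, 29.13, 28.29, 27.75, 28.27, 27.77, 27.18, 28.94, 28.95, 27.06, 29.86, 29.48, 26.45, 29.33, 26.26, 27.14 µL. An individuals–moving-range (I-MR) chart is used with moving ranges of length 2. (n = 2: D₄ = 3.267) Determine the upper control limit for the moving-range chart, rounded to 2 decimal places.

4.58

Moving ranges: 1.32, 0.84, 0.54, 0.52, 0.50, 0.59, 1.76, 0.01, 1.89, 2.80, 0.38, 3.03, 2.88, 3.07, 0.88; M̄R̄ = 21.0100 / 15 = 1.4007
UCL_MR = D₄·M̄R̄ = 3.267 × 1.4007 = 4.5760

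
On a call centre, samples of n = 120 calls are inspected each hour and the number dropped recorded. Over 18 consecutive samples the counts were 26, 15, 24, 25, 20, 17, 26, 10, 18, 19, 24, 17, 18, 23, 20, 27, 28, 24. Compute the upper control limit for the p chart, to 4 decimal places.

p̄ = Σdᵢ / (k·n) = 381 / (18 × 120) = 0.17639
UCL = p̄ + 3·√(p̄(1−p̄)/n) = 0.17639 + 3 × √(0.17639×0.82361/120) = 0.17639 + 3 × 0.03479 = 0.28077

0.2808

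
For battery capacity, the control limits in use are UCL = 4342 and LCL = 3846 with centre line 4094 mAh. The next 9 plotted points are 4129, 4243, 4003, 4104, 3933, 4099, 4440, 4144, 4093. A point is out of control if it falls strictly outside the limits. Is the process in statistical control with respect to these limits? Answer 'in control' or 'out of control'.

Compare each point to [3846, 4342]: sample 7 = 4440 > UCL.

out of control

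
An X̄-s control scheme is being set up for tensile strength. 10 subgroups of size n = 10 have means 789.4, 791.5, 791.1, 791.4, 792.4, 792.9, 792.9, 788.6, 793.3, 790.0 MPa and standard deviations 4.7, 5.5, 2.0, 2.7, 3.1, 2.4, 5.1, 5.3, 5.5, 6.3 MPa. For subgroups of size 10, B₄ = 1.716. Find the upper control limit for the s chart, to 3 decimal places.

7.310

s̄ = (4.7 + 5.5 + 2.0 + 2.7 + 3.1 + 2.4 + 5.1 + 5.3 + 5.5 + 6.3) / 10 = 4.2600
UCL_s = B₄·s̄ = 1.716 × 4.2600 = 7.3102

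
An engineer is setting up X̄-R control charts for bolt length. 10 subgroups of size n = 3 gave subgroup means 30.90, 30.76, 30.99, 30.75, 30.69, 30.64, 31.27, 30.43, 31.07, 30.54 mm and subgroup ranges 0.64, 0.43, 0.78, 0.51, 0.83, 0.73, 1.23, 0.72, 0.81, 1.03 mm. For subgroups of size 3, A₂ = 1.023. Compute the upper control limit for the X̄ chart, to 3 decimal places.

X̄̄ = (30.90 + 30.76 + 30.99 + 30.75 + 30.69 + 30.64 + 31.27 + 30.43 + 31.07 + 30.54) / 10 = 308.0400 / 10 = 30.8040
R̄ = (0.64 + 0.43 + 0.78 + 0.51 + 0.83 + 0.73 + 1.23 + 0.72 + 0.81 + 1.03) / 10 = 7.7100 / 10 = 0.7710
UCL = X̄̄ + A₂·R̄ = 30.8040 + 1.023 × 0.7710 = 31.5927

31.593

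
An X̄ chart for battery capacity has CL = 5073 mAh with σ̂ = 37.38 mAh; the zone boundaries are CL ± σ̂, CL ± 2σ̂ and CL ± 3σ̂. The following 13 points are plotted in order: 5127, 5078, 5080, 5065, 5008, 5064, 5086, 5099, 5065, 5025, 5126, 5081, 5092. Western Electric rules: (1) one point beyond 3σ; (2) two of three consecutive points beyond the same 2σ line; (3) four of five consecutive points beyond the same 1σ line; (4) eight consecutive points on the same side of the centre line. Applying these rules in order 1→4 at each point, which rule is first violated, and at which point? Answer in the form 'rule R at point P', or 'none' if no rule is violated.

none

Zone of each point (C = within 1σ̂, B = 1σ̂–2σ̂, A = 2σ̂–3σ̂, * = beyond 3σ̂; sign = side of CL): 1:+B, 2:+C, 3:+C, 4:-C, 5:-B, 6:-C, 7:+C, 8:+C, 9:-C, 10:-B, 11:+B, 12:+C, 13:+C
No rule fires across all 13 points.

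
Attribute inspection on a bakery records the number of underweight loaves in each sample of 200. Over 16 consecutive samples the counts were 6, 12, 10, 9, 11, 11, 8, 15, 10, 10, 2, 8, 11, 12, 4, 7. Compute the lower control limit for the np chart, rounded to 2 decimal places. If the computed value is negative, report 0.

0.27

p̄ = Σdᵢ / (k·n) = 146 / (16 × 200) = 0.04562
LCL = np̄ − 3·√(np̄(1−p̄)) = 9.1250 − 3 × 2.9510 = 0.2719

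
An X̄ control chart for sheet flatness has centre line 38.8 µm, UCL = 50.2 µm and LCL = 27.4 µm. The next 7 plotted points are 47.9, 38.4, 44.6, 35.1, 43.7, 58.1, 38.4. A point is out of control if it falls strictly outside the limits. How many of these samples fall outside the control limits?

Compare each point to [27.4, 50.2]: sample 6 = 58.1 > UCL.

1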